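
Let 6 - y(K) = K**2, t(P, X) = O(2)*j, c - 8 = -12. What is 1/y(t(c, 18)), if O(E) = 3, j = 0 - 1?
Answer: -1/3 ≈ -0.33333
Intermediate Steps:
c = -4 (c = 8 - 12 = -4)
j = -1
t(P, X) = -3 (t(P, X) = 3*(-1) = -3)
y(K) = 6 - K**2
1/y(t(c, 18)) = 1/(6 - 1*(-3)**2) = 1/(6 - 1*9) = 1/(6 - 9) = 1/(-3) = -1/3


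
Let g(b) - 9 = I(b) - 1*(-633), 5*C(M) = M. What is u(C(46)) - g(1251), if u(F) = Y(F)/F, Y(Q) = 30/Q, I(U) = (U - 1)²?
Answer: -1653803861/1058 ≈ -1.5631e+6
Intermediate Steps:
C(M) = M/5
I(U) = (-1 + U)²
g(b) = 642 + (-1 + b)² (g(b) = 9 + ((-1 + b)² - 1*(-633)) = 9 + ((-1 + b)² + 633) = 9 + (633 + (-1 + b)²) = 642 + (-1 + b)²)
u(F) = 30/F² (u(F) = (30/F)/F = 30/F²)
u(C(46)) - g(1251) = 30/((⅕)*46)² - (642 + (-1 + 1251)²) = 30/(46/5)² - (642 + 1250²) = 30*(25/2116) - (642 + 1562500) = 375/1058 - 1*1563142 = 375/1058 - 1563142 = -1653803861/1058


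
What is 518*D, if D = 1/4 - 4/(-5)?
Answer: 5439/10 ≈ 543.90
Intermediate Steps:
D = 21/20 (D = 1*(¼) - 4*(-⅕) = ¼ + ⅘ = 21/20 ≈ 1.0500)
518*D = 518*(21/20) = 5439/10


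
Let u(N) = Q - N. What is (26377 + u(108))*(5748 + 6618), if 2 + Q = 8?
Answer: 324916650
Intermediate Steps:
Q = 6 (Q = -2 + 8 = 6)
u(N) = 6 - N
(26377 + u(108))*(5748 + 6618) = (26377 + (6 - 1*108))*(5748 + 6618) = (26377 + (6 - 108))*12366 = (26377 - 102)*12366 = 26275*12366 = 324916650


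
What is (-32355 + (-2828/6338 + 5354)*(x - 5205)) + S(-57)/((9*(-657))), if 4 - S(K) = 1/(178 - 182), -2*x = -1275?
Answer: -1835207221171733/74953188 ≈ -2.4485e+7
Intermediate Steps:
x = 1275/2 (x = -½*(-1275) = 1275/2 ≈ 637.50)
S(K) = 17/4 (S(K) = 4 - 1/(178 - 182) = 4 - 1/(-4) = 4 - 1*(-¼) = 4 + ¼ = 17/4)
(-32355 + (-2828/6338 + 5354)*(x - 5205)) + S(-57)/((9*(-657))) = (-32355 + (-2828/6338 + 5354)*(1275/2 - 5205)) + 17/(4*((9*(-657)))) = (-32355 + (-2828*1/6338 + 5354)*(-9135/2)) + (17/4)/(-5913) = (-32355 + (-1414/3169 + 5354)*(-9135/2)) + (17/4)*(-1/5913) = (-32355 + (16965412/3169)*(-9135/2)) - 17/23652 = (-32355 - 77489519310/3169) - 17/23652 = -77592052305/3169 - 17/23652 = -1835207221171733/74953188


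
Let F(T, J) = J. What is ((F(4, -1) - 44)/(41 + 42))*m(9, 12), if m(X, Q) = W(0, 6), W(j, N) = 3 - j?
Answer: -135/83 ≈ -1.6265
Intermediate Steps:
m(X, Q) = 3 (m(X, Q) = 3 - 1*0 = 3 + 0 = 3)
((F(4, -1) - 44)/(41 + 42))*m(9, 12) = ((-1 - 44)/(41 + 42))*3 = -45/83*3 = -135/83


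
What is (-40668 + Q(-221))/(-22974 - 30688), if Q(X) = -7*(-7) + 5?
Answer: 2901/3833 ≈ 0.75685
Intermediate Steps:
Q(X) = 54 (Q(X) = 49 + 5 = 54)
(-40668 + Q(-221))/(-22974 - 30688) = (-40668 + 54)/(-22974 - 30688) = -40614/(-53662) = -40614*(-1/53662) = 2901/3833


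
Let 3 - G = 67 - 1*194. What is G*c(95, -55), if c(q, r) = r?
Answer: -7150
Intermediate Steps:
G = 130 (G = 3 - (67 - 1*194) = 3 - (67 - 194) = 3 - 1*(-127) = 3 + 127 = 130)
G*c(95, -55) = 130*(-55) = -7150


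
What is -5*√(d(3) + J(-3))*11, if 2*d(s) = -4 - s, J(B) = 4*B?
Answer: -55*I*√62/2 ≈ -216.54*I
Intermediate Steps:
d(s) = -2 - s/2 (d(s) = (-4 - s)/2 = -2 - s/2)
-5*√(d(3) + J(-3))*11 = -5*√((-2 - ½*3) + 4*(-3))*11 = -5*√((-2 - 3/2) - 12)*11 = -5*√(-7/2 - 12)*11 = -5*I*√62/2*11 = -55*I*√62/2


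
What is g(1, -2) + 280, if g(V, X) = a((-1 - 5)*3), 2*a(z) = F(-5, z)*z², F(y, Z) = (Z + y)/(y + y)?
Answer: 3263/5 ≈ 652.60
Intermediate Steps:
F(y, Z) = (Z + y)/(2*y) (F(y, Z) = (Z + y)/((2*y)) = (Z + y)*(1/(2*y)) = (Z + y)/(2*y))
a(z) = z²*(½ - z/10)/2 (a(z) = (((½)*(z - 5)/(-5))*z²)/2 = (((½)*(-⅕)*(-5 + z))*z²)/2 = ((½ - z/10)*z²)/2 = (z²*(½ - z/10))/2 = z²*(½ - z/10)/2)
g(V, X) = 1863/5 (g(V, X) = ((-1 - 5)*3)²*(5 - (-1 - 5)*3)/20 = (-6*3)²*(5 - (-6)*3)/20 = (1/20)*(-18)²*(5 - 1*(-18)) = (1/20)*324*(5 + 18) = (1/20)*324*23 = 1863/5)
g(1, -2) + 280 = 1863/5 + 280 = 3263/5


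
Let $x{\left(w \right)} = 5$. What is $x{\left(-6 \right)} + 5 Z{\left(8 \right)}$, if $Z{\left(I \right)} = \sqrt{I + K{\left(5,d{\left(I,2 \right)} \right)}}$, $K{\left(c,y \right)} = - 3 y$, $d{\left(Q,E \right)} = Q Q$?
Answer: $5 + 10 i \sqrt{46} \approx 5.0 + 67.823 i$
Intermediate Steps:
$d{\left(Q,E \right)} = Q^{2}$
$Z{\left(I \right)} = \sqrt{I - 3 I^{2}}$
$x{\left(-6 \right)} + 5 Z{\left(8 \right)} = 5 + 5 \sqrt{8 \left(1 - 24\right)} = 5 + 5 \sqrt{8 \left(-23\right)} = 5 + 5 \sqrt{-184} = 5 + 5 \cdot 2 i \sqrt{46} = 5 + 10 i \sqrt{46}$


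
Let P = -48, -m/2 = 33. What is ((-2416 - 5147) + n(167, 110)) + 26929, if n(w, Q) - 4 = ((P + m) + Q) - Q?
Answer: 19256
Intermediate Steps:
m = -66 (m = -2*33 = -66)
n(w, Q) = -110 (n(w, Q) = 4 + (((-48 - 66) + Q) - Q) = 4 + ((-114 + Q) - Q) = 4 - 114 = -110)
((-2416 - 5147) + n(167, 110)) + 26929 = ((-2416 - 5147) - 110) + 26929 = (-7563 - 110) + 26929 = -7673 + 26929 = 19256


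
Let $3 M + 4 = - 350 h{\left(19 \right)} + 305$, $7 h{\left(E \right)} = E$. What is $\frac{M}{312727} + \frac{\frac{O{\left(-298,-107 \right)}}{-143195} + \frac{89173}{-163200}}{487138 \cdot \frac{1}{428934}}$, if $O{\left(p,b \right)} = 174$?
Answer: $- \frac{171911302138587054263}{356012621993435222400} \approx -0.48288$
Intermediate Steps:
$h{\left(E \right)} = \frac{E}{7}$
$M = - \frac{649}{3}$ ($M = - \frac{4}{3} + \frac{- 350 \cdot \frac{1}{7} \cdot 19 + 305}{3} = - \frac{4}{3} + \frac{\left(-350\right) \frac{19}{7} + 305}{3} = - \frac{4}{3} + \frac{-950 + 305}{3} = - \frac{4}{3} + \frac{1}{3} \left(-645\right) = - \frac{4}{3} - 215 = - \frac{649}{3} \approx -216.33$)
$\frac{M}{312727} + \frac{\frac{O{\left(-298,-107 \right)}}{-143195} + \frac{89173}{-163200}}{487138 \cdot \frac{1}{428934}} = - \frac{649}{3 \cdot 312727} + \frac{\frac{174}{-143195} + \frac{89173}{-163200}}{487138 \cdot \frac{1}{428934}} = \left(- \frac{649}{3}\right) \frac{1}{312727} + \frac{174 \left(- \frac{1}{143195}\right) + 89173 \left(- \frac{1}{163200}\right)}{487138 \cdot \frac{1}{428934}} = - \frac{649}{938181} + \frac{- \frac{174}{143195} - \frac{89173}{163200}}{\frac{243569}{214467}} = - \frac{649}{938181} - \frac{182976446296523}{379471148950400} = - \frac{171911302138587054263}{356012621993435222400}$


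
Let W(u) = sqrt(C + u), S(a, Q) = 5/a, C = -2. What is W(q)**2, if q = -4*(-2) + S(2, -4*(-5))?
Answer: 17/2 ≈ 8.5000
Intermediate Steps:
q = 21/2 (q = -4*(-2) + 5/2 = 8 + 5*(1/2) = 8 + 5/2 = 21/2 ≈ 10.500)
W(u) = sqrt(-2 + u)
W(q)**2 = (sqrt(-2 + 21/2))**2 = (sqrt(17/2))**2 = (sqrt(34)/2)**2 = 17/2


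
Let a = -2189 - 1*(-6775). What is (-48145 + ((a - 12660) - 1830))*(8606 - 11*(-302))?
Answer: -692408472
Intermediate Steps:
a = 4586 (a = -2189 + 6775 = 4586)
(-48145 + ((a - 12660) - 1830))*(8606 - 11*(-302)) = (-48145 + ((4586 - 12660) - 1830))*(8606 - 11*(-302)) = (-48145 + (-8074 - 1830))*(8606 + 3322) = (-48145 - 9904)*11928 = -58049*11928 = -692408472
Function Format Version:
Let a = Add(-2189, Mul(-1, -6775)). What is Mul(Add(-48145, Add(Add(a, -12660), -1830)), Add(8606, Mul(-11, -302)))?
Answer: -692408472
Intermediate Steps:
a = 4586 (a = Add(-2189, 6775) = 4586)
Mul(Add(-48145, Add(Add(a, -12660), -1830)), Add(8606, Mul(-11, -302))) = Mul(Add(-48145, Add(Add(4586, -12660), -1830)), Add(8606, Mul(-11, -302))) = Mul(Add(-48145, Add(-8074, -1830)), Add(8606, 3322)) = Mul(Add(-48145, -9904), 11928) = Mul(-58049, 11928) = -692408472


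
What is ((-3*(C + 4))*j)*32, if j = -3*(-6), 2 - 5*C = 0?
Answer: -38016/5 ≈ -7603.2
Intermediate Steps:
C = ⅖ (C = ⅖ - ⅕*0 = ⅖ + 0 = ⅖ ≈ 0.40000)
j = 18
((-3*(C + 4))*j)*32 = (-3*(⅖ + 4)*18)*32 = (-3*22/5*18)*32 = -66/5*18*32 = -1188/5*32 = -38016/5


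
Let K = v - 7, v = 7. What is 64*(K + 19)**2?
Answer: 23104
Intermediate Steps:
K = 0 (K = 7 - 7 = 0)
64*(K + 19)**2 = 64*(0 + 19)**2 = 64*19**2 = 64*361 = 23104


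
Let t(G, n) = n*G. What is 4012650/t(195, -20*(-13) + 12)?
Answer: 133755/1768 ≈ 75.653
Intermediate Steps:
t(G, n) = G*n
4012650/t(195, -20*(-13) + 12) = 4012650/((195*(-20*(-13) + 12))) = 4012650/((195*(260 + 12))) = 4012650/((195*272)) = 4012650/53040 = 4012650*(1/53040) = 133755/1768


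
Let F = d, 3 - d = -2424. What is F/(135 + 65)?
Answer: 2427/200 ≈ 12.135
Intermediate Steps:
d = 2427 (d = 3 - 1*(-2424) = 3 + 2424 = 2427)
F = 2427
F/(135 + 65) = 2427/(135 + 65) = 2427/200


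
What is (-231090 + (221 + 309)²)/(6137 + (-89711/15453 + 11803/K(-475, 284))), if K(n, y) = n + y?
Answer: 147015360630/17913970091 ≈ 8.2067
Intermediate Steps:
(-231090 + (221 + 309)²)/(6137 + (-89711/15453 + 11803/K(-475, 284))) = (-231090 + (221 + 309)²)/(6137 + (-89711/15453 + 11803/(-475 + 284))) = (-231090 + 530²)/(6137 + (-89711*1/15453 + 11803/(-191))) = (-231090 + 280900)/(6137 + (-89711/15453 + 11803*(-1/191))) = 49810/(6137 + (-89711/15453 - 11803/191)) = 49810/(6137 - 199526560/2951523) = 49810/(17913970091/2951523) = 49810*(2951523/17913970091) = 147015360630/17913970091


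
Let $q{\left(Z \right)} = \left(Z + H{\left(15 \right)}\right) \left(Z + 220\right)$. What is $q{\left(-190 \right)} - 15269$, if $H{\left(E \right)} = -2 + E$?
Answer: $-20579$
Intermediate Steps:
$q{\left(Z \right)} = \left(13 + Z\right) \left(220 + Z\right)$ ($q{\left(Z \right)} = \left(Z + \left(-2 + 15\right)\right) \left(Z + 220\right) = \left(Z + 13\right) \left(220 + Z\right) = \left(13 + Z\right) \left(220 + Z\right)$)
$q{\left(-190 \right)} - 15269 = \left(2860 + \left(-190\right)^{2} + 233 \left(-190\right)\right) - 15269 = \left(2860 + 36100 - 44270\right) - 15269 = -5310 - 15269 = -20579$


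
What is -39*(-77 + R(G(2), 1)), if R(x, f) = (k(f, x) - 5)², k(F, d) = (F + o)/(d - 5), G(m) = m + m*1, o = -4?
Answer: 2847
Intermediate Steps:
G(m) = 2*m (G(m) = m + m = 2*m)
k(F, d) = (-4 + F)/(-5 + d) (k(F, d) = (F - 4)/(d - 5) = (-4 + F)/(-5 + d))
R(x, f) = (-5 + (-4 + f)/(-5 + x))² (R(x, f) = ((-4 + f)/(-5 + x) - 5)² = (-5 + (-4 + f)/(-5 + x))²)
-39*(-77 + R(G(2), 1)) = -39*(-77 + (21 + 1 - 10*2)²/(-5 + 2*2)²) = -39*(-77 + (21 + 1 - 5*4)²/(-5 + 4)²) = -39*(-77 + (21 + 1 - 20)²/(-1)²) = -39*(-77 + 1*2²) = -39*(-77 + 1*4) = -39*(-77 + 4) = -39*(-73) = 2847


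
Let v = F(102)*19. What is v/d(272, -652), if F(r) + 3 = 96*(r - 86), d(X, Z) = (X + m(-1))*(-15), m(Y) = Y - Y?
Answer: -9709/1360 ≈ -7.1390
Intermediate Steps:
m(Y) = 0
d(X, Z) = -15*X (d(X, Z) = (X + 0)*(-15) = X*(-15) = -15*X)
F(r) = -8259 + 96*r (F(r) = -3 + 96*(r - 86) = -3 + 96*(-86 + r) = -3 + (-8256 + 96*r) = -8259 + 96*r)
v = 29127 (v = (-8259 + 96*102)*19 = (-8259 + 9792)*19 = 1533*19 = 29127)
v/d(272, -652) = 29127/((-15*272)) = 29127/(-4080) = 29127*(-1/4080) = -9709/1360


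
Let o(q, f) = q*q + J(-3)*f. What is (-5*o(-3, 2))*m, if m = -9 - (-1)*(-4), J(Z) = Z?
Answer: 195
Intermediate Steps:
o(q, f) = q² - 3*f (o(q, f) = q*q - 3*f = q² - 3*f)
m = -13 (m = -9 - 1*4 = -9 - 4 = -13)
(-5*o(-3, 2))*m = -5*((-3)² - 3*2)*(-13) = -5*(9 - 6)*(-13) = -5*3*(-13) = -15*(-13) = 195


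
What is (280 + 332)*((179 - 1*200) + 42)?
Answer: 12852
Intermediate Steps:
(280 + 332)*((179 - 1*200) + 42) = 612*((179 - 200) + 42) = 612*(-21 + 42) = 612*21 = 12852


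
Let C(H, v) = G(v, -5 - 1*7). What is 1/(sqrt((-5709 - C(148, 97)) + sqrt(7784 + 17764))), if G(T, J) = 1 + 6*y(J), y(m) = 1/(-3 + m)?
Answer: -I*sqrt(10)/(2*sqrt(14274 - 5*sqrt(6387))) ≈ -0.013423*I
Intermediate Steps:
G(T, J) = 1 + 6/(-3 + J)
C(H, v) = 3/5 (C(H, v) = (3 + (-5 - 1*7))/(-3 + (-5 - 1*7)) = (3 + (-5 - 7))/(-3 + (-5 - 7)) = (3 - 12)/(-3 - 12) = -9/(-15) = -1/15*(-9) = 3/5)
1/(sqrt((-5709 - C(148, 97)) + sqrt(7784 + 17764))) = 1/(sqrt((-5709 - 1*3/5) + sqrt(7784 + 17764))) = 1/(sqrt((-5709 - 3/5) + sqrt(25548))) = 1/(sqrt(-28548/5 + 2*sqrt(6387))) = 1/sqrt(-28548/5 + 2*sqrt(6387))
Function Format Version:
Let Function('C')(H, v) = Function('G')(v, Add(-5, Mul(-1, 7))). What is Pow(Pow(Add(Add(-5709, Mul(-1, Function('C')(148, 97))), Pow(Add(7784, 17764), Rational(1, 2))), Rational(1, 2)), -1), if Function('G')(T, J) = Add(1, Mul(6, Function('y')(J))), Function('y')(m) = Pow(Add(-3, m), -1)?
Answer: Mul(Rational(-1, 2), I, Pow(10, Rational(1, 2)), Pow(Add(14274, Mul(-5, Pow(6387, Rational(1, 2)))), Rational(-1, 2))) ≈ Mul(-0.013423, I)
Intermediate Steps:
Function('G')(T, J) = Add(1, Mul(6, Pow(Add(-3, J), -1)))
Function('C')(H, v) = Rational(3, 5) (Function('C')(H, v) = Mul(Pow(Add(-3, Add(-5, Mul(-1, 7))), -1), Add(3, Add(-5, Mul(-1, 7)))) = Mul(Pow(Add(-3, Add(-5, -7)), -1), Add(3, Add(-5, -7))) = Mul(Pow(Add(-3, -12), -1), Add(3, -12)) = Mul(Pow(-15, -1), -9) = Mul(Rational(-1, 15), -9) = Rational(3, 5))
Pow(Pow(Add(Add(-5709, Mul(-1, Function('C')(148, 97))), Pow(Add(7784, 17764), Rational(1, 2))), Rational(1, 2)), -1) = Pow(Pow(Add(Add(-5709, Mul(-1, Rational(3, 5))), Pow(Add(7784, 17764), Rational(1, 2))), Rational(1, 2)), -1) = Pow(Pow(Add(Add(-5709, Rational(-3, 5)), Pow(25548, Rational(1, 2))), Rational(1, 2)), -1) = Pow(Pow(Add(Rational(-28548, 5), Mul(2, Pow(6387, Rational(1, 2)))), Rational(1, 2)), -1) = Pow(Add(Rational(-28548, 5), Mul(2, Pow(6387, Rational(1, 2)))), Rational(-1, 2))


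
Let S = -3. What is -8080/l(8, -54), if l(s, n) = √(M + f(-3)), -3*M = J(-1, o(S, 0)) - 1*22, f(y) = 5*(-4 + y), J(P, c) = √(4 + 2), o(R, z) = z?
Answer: 8080*I*√3/√(83 + √6) ≈ 1514.0*I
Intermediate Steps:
J(P, c) = √6
f(y) = -20 + 5*y
M = 22/3 - √6/3 (M = -(√6 - 1*22)/3 = -(√6 - 22)/3 = -(-22 + √6)/3 = 22/3 - √6/3 ≈ 6.5168)
l(s, n) = √(-83/3 - √6/3) (l(s, n) = √((22/3 - √6/3) + (-20 + 5*(-3))) = √((22/3 - √6/3) + (-20 - 15)) = √((22/3 - √6/3) - 35) = √(-83/3 - √6/3))
-8080/l(8, -54) = -8080*3/√(-249 - 3*√6) = -24240/√(-249 - 3*√6)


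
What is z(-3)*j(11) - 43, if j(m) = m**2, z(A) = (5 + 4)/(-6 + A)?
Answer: -164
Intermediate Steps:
z(A) = 9/(-6 + A)
z(-3)*j(11) - 43 = (9/(-6 - 3))*11**2 - 43 = (9/(-9))*121 - 43 = (9*(-1/9))*121 - 43 = -1*121 - 43 = -121 - 43 = -164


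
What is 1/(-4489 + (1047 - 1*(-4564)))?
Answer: 1/1122 ≈ 0.00089127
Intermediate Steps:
1/(-4489 + (1047 - 1*(-4564))) = 1/(-4489 + (1047 + 4564)) = 1/(-4489 + 5611) = 1/1122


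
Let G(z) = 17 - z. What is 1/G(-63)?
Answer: 1/80 ≈ 0.012500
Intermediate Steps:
1/G(-63) = 1/(17 - 1*(-63)) = 1/(17 + 63) = 1/80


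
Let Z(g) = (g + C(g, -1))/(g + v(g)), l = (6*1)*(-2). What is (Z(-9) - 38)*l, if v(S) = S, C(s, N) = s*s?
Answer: 504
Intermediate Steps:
l = -12 (l = 6*(-2) = -12)
C(s, N) = s²
Z(g) = (g + g²)/(2*g) (Z(g) = (g + g²)/(g + g) = (g + g²)/((2*g)) = (g + g²)*(1/(2*g)) = (g + g²)/(2*g))
(Z(-9) - 38)*l = ((½ + (½)*(-9)) - 38)*(-12) = ((½ - 9/2) - 38)*(-12) = (-4 - 38)*(-12) = -42*(-12) = 504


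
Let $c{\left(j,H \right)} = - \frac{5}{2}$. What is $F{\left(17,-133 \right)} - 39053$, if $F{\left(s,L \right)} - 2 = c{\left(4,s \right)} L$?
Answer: $- \frac{77437}{2} \approx -38719.0$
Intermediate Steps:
$c{\left(j,H \right)} = - \frac{5}{2}$ ($c{\left(j,H \right)} = \left(-5\right) \frac{1}{2} = - \frac{5}{2}$)
$F{\left(s,L \right)} = 2 - \frac{5 L}{2}$
$F{\left(17,-133 \right)} - 39053 = \left(2 - - \frac{665}{2}\right) - 39053 = \left(2 + \frac{665}{2}\right) - 39053 = \frac{669}{2} - 39053 = - \frac{77437}{2}$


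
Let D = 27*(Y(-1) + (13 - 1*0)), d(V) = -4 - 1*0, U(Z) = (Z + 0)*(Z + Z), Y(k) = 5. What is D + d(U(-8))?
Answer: 482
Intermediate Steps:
U(Z) = 2*Z² (U(Z) = Z*(2*Z) = 2*Z²)
d(V) = -4 (d(V) = -4 + 0 = -4)
D = 486 (D = 27*(5 + (13 - 1*0)) = 27*(5 + (13 + 0)) = 27*(5 + 13) = 27*18 = 486)
D + d(U(-8)) = 486 - 4 = 482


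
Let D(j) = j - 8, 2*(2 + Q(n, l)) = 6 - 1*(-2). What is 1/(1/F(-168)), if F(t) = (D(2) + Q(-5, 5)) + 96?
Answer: 92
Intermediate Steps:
Q(n, l) = 2 (Q(n, l) = -2 + (6 - 1*(-2))/2 = -2 + (6 + 2)/2 = -2 + (1/2)*8 = -2 + 4 = 2)
D(j) = -8 + j
F(t) = 92 (F(t) = ((-8 + 2) + 2) + 96 = (-6 + 2) + 96 = -4 + 96 = 92)
1/(1/F(-168)) = 1/(1/92) = 92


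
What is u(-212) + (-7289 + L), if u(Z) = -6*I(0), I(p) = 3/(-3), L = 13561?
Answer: 6278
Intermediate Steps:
I(p) = -1 (I(p) = 3*(-1/3) = -1)
u(Z) = 6 (u(Z) = -6*(-1) = 6)
u(-212) + (-7289 + L) = 6 + (-7289 + 13561) = 6 + 6272 = 6278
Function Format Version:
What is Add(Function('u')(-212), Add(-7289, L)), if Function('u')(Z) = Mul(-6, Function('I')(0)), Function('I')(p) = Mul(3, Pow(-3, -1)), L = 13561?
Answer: 6278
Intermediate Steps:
Function('I')(p) = -1 (Function('I')(p) = Mul(3, Rational(-1, 3)) = -1)
Function('u')(Z) = 6 (Function('u')(Z) = Mul(-6, -1) = 6)
Add(Function('u')(-212), Add(-7289, L)) = Add(6, Add(-7289, 13561)) = Add(6, 6272) = 6278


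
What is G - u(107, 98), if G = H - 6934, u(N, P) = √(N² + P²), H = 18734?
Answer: 11800 - √21053 ≈ 11655.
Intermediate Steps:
G = 11800 (G = 18734 - 6934 = 11800)
G - u(107, 98) = 11800 - √(107² + 98²) = 11800 - √(11449 + 9604) = 11800 - √21053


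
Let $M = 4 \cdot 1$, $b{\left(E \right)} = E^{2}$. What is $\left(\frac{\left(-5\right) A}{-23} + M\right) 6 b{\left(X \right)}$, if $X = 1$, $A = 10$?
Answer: $\frac{852}{23} \approx 37.043$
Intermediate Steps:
$M = 4$
$\left(\frac{\left(-5\right) A}{-23} + M\right) 6 b{\left(X \right)} = \left(\frac{\left(-5\right) 10}{-23} + 4\right) 6 \cdot 1^{2} = \left(\left(-50\right) \left(- \frac{1}{23}\right) + 4\right) 6 \cdot 1 = \left(\frac{50}{23} + 4\right) 6 = \frac{142}{23} \cdot 6 = \frac{852}{23}$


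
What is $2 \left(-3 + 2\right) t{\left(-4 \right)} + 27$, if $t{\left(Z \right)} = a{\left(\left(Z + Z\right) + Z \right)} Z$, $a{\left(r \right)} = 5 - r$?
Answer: $163$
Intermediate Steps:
$t{\left(Z \right)} = Z \left(5 - 3 Z\right)$ ($t{\left(Z \right)} = \left(5 - \left(\left(Z + Z\right) + Z\right)\right) Z = \left(5 - \left(2 Z + Z\right)\right) Z = \left(5 - 3 Z\right) Z = Z \left(5 - 3 Z\right)$)
$2 \left(-3 + 2\right) t{\left(-4 \right)} + 27 = 2 \left(-3 + 2\right) \left(- 4 \left(5 - -12\right)\right) + 27 = 2 \left(-1\right) \left(- 4 \left(5 + 12\right)\right) + 27 = - 2 \left(\left(-4\right) 17\right) + 27 = \left(-2\right) \left(-68\right) + 27 = 136 + 27 = 163$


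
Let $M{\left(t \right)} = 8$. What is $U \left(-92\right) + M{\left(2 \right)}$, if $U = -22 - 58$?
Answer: $7368$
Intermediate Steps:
$U = -80$ ($U = -22 - 58 = -80$)
$U \left(-92\right) + M{\left(2 \right)} = \left(-80\right) \left(-92\right) + 8 = 7360 + 8 = 7368$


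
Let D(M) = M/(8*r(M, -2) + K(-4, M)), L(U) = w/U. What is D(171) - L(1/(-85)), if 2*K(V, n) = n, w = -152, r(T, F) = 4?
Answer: -3035858/235 ≈ -12919.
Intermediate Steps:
K(V, n) = n/2
L(U) = -152/U
D(M) = M/(32 + M/2) (D(M) = M/(8*4 + M/2) = M/(32 + M/2))
D(171) - L(1/(-85)) = 2*171/(64 + 171) - (-152)/(1/(-85)) = 2*171/235 - (-152)/(-1/85) = 2*171*(1/235) - (-152)*(-85) = 342/235 - 1*12920 = 342/235 - 12920 = -3035858/235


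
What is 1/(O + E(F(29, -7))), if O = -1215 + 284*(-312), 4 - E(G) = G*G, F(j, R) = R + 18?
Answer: -1/89940 ≈ -1.1119e-5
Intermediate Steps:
F(j, R) = 18 + R
E(G) = 4 - G² (E(G) = 4 - G*G = 4 - G²)
O = -89823 (O = -1215 - 88608 = -89823)
1/(O + E(F(29, -7))) = 1/(-89823 + (4 - (18 - 7)²)) = 1/(-89823 + (4 - 1*11²)) = 1/(-89823 + (4 - 1*121)) = 1/(-89823 + (4 - 121)) = 1/(-89823 - 117) = 1/(-89940) = -1/89940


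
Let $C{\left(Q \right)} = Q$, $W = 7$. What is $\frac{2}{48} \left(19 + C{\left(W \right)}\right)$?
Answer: $\frac{13}{12} \approx 1.0833$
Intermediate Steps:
$\frac{2}{48} \left(19 + C{\left(W \right)}\right) = \frac{2}{48} \left(19 + 7\right) = 2 \cdot \frac{1}{48} \cdot 26 = \frac{1}{24} \cdot 26 = \frac{13}{12}$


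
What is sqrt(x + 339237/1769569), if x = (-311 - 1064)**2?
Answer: sqrt(5920255411820169478)/1769569 ≈ 1375.0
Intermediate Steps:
x = 1890625 (x = (-1375)**2 = 1890625)
sqrt(x + 339237/1769569) = sqrt(1890625 + 339237/1769569) = sqrt(3345591729862/1769569) = sqrt(5920255411820169478)/1769569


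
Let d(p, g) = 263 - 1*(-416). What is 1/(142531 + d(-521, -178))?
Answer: 1/143210 ≈ 6.9828e-6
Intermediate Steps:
d(p, g) = 679 (d(p, g) = 263 + 416 = 679)
1/(142531 + d(-521, -178)) = 1/(142531 + 679) = 1/143210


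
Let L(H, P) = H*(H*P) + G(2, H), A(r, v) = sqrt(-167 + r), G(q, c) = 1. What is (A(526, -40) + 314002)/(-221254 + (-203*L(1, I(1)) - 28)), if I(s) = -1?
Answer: -157001/110641 - sqrt(359)/221282 ≈ -1.4191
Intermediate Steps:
L(H, P) = 1 + P*H**2 (L(H, P) = H*(H*P) + 1 = P*H**2 + 1 = 1 + P*H**2)
(A(526, -40) + 314002)/(-221254 + (-203*L(1, I(1)) - 28)) = (sqrt(-167 + 526) + 314002)/(-221254 + (-203*(1 - 1*1**2) - 28)) = (sqrt(359) + 314002)/(-221254 + (-203*(1 - 1*1) - 28)) = (314002 + sqrt(359))/(-221254 + (-203*(1 - 1) - 28)) = (314002 + sqrt(359))/(-221254 + (-203*0 - 28)) = (314002 + sqrt(359))/(-221254 + (0 - 28)) = (314002 + sqrt(359))/(-221254 - 28) = (314002 + sqrt(359))/(-221282) = (314002 + sqrt(359))*(-1/221282) = -157001/110641 - sqrt(359)/221282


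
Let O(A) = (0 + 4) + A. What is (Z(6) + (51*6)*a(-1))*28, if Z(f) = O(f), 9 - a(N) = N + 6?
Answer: 34552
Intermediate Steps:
a(N) = 3 - N (a(N) = 9 - (N + 6) = 9 - (6 + N) = 9 + (-6 - N) = 3 - N)
O(A) = 4 + A
Z(f) = 4 + f
(Z(6) + (51*6)*a(-1))*28 = ((4 + 6) + (51*6)*(3 - 1*(-1)))*28 = (10 + 306*(3 + 1))*28 = (10 + 306*4)*28 = (10 + 1224)*28 = 1234*28 = 34552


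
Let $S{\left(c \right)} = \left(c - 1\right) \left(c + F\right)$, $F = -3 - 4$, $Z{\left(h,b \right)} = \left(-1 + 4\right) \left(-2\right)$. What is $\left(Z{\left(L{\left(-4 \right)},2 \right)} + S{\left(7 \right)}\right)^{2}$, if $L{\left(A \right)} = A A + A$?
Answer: $36$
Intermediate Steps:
$L{\left(A \right)} = A + A^{2}$ ($L{\left(A \right)} = A^{2} + A = A + A^{2}$)
$Z{\left(h,b \right)} = -6$ ($Z{\left(h,b \right)} = 3 \left(-2\right) = -6$)
$F = -7$ ($F = -3 - 4 = -7$)
$S{\left(c \right)} = \left(-1 + c\right) \left(-7 + c\right)$ ($S{\left(c \right)} = \left(c - 1\right) \left(c - 7\right) = \left(-1 + c\right) \left(-7 + c\right)$)
$\left(Z{\left(L{\left(-4 \right)},2 \right)} + S{\left(7 \right)}\right)^{2} = \left(-6 + \left(7 + 7^{2} - 56\right)\right)^{2} = \left(-6 + \left(7 + 49 - 56\right)\right)^{2} = \left(-6 + 0\right)^{2} = \left(-6\right)^{2} = 36$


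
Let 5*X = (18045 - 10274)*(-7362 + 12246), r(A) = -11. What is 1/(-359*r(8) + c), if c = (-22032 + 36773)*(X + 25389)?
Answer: 5/561344802914 ≈ 8.9072e-12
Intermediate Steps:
X = 37953564/5 (X = ((18045 - 10274)*(-7362 + 12246))/5 = (7771*4884)/5 = (⅕)*37953564 = 37953564/5 ≈ 7.5907e+6)
c = 561344783169/5 (c = (-22032 + 36773)*(37953564/5 + 25389) = 14741*(38080509/5) = 561344783169/5 ≈ 1.1227e+11)
1/(-359*r(8) + c) = 1/(-359*(-11) + 561344783169/5) = 1/(3949 + 561344783169/5) = 1/(561344802914/5) = 5/561344802914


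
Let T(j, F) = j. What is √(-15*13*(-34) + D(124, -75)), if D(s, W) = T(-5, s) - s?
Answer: √6501 ≈ 80.629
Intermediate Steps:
D(s, W) = -5 - s
√(-15*13*(-34) + D(124, -75)) = √(-15*13*(-34) + (-5 - 1*124)) = √(-195*(-34) + (-5 - 124)) = √(6630 - 129) = √6501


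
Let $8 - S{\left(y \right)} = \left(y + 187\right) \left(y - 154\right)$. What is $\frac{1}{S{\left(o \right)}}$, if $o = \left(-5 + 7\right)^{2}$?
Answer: $\frac{1}{28658} \approx 3.4894 \cdot 10^{-5}$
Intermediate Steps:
$o = 4$ ($o = 2^{2} = 4$)
$S{\left(y \right)} = 8 - \left(-154 + y\right) \left(187 + y\right)$ ($S{\left(y \right)} = 8 - \left(y + 187\right) \left(y - 154\right) = 8 - \left(187 + y\right) \left(-154 + y\right) = 8 - \left(-154 + y\right) \left(187 + y\right)$)
$\frac{1}{S{\left(o \right)}} = \frac{1}{28806 - 4^{2} - 132} = \frac{1}{28806 - 16 - 132} = \frac{1}{28658}$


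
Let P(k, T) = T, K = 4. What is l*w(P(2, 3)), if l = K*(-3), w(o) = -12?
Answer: 144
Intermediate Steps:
l = -12 (l = 4*(-3) = -12)
l*w(P(2, 3)) = -12*(-12) = 144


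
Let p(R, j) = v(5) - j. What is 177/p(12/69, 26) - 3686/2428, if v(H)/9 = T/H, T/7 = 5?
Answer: 146687/44918 ≈ 3.2657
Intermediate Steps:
T = 35 (T = 7*5 = 35)
v(H) = 315/H (v(H) = 9*(35/H) = 315/H)
p(R, j) = 63 - j (p(R, j) = 315/5 - j = 315*(⅕) - j = 63 - j)
177/p(12/69, 26) - 3686/2428 = 177/(63 - 1*26) - 3686/2428 = 177/(63 - 26) - 3686*1/2428 = 177/37 - 1843/1214 = 146687/44918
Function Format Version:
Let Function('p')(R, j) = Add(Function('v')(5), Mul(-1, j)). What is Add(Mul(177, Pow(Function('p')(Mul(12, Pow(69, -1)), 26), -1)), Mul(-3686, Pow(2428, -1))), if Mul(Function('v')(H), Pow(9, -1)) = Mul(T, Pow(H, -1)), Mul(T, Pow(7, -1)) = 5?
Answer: Rational(146687, 44918) ≈ 3.2657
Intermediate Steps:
T = 35 (T = Mul(7, 5) = 35)
Function('v')(H) = Mul(315, Pow(H, -1)) (Function('v')(H) = Mul(9, Mul(35, Pow(H, -1))) = Mul(315, Pow(H, -1)))
Function('p')(R, j) = Add(63, Mul(-1, j)) (Function('p')(R, j) = Add(Mul(315, Pow(5, -1)), Mul(-1, j)) = Add(Mul(315, Rational(1, 5)), Mul(-1, j)) = Add(63, Mul(-1, j)))
Add(Mul(177, Pow(Function('p')(Mul(12, Pow(69, -1)), 26), -1)), Mul(-3686, Pow(2428, -1))) = Add(Mul(177, Pow(Add(63, Mul(-1, 26)), -1)), Mul(-3686, Pow(2428, -1))) = Add(Mul(177, Pow(Add(63, -26), -1)), Mul(-3686, Rational(1, 2428))) = Add(Mul(177, Pow(37, -1)), Rational(-1843, 1214)) = Add(Mul(177, Rational(1, 37)), Rational(-1843, 1214)) = Add(Rational(177, 37), Rational(-1843, 1214)) = Rational(146687, 44918)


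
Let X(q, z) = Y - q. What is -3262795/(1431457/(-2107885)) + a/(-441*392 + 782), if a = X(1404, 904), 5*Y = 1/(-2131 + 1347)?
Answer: 4639577181565179953217/965650585709600 ≈ 4.8046e+6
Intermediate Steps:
Y = -1/3920 (Y = 1/(5*(-2131 + 1347)) = (⅕)/(-784) = (⅕)*(-1/784) = -1/3920 ≈ -0.00025510)
X(q, z) = -1/3920 - q
a = -5503681/3920 (a = -1/3920 - 1*1404 = -1/3920 - 1404 = -5503681/3920 ≈ -1404.0)
-3262795/(1431457/(-2107885)) + a/(-441*392 + 782) = -3262795/(1431457/(-2107885)) - 5503681/(3920*(-441*392 + 782)) = -3262795/(1431457*(-1/2107885)) - 5503681/(3920*(-172872 + 782)) = -3262795/(-1431457/2107885) - 5503681/3920/(-172090) = -3262795*(-2107885/1431457) - 5503681/3920*(-1/172090) = 6877596638575/1431457 + 5503681/674592800 = 4639577181565179953217/965650585709600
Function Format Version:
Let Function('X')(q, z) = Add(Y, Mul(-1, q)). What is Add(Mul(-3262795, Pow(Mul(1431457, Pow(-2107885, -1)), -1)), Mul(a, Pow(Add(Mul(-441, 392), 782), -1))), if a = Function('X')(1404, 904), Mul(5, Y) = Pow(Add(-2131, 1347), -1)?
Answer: Rational(4639577181565179953217, 965650585709600) ≈ 4.8046e+6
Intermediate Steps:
Y = Rational(-1, 3920) (Y = Mul(Rational(1, 5), Pow(Add(-2131, 1347), -1)) = Mul(Rational(1, 5), Pow(-784, -1)) = Mul(Rational(1, 5), Rational(-1, 784)) = Rational(-1, 3920) ≈ -0.00025510)
Function('X')(q, z) = Add(Rational(-1, 3920), Mul(-1, q))
a = Rational(-5503681, 3920) (a = Add(Rational(-1, 3920), Mul(-1, 1404)) = Add(Rational(-1, 3920), -1404) = Rational(-5503681, 3920) ≈ -1404.0)
Add(Mul(-3262795, Pow(Mul(1431457, Pow(-2107885, -1)), -1)), Mul(a, Pow(Add(Mul(-441, 392), 782), -1))) = Add(Mul(-3262795, Pow(Mul(1431457, Pow(-2107885, -1)), -1)), Mul(Rational(-5503681, 3920), Pow(Add(Mul(-441, 392), 782), -1))) = Add(Mul(-3262795, Pow(Mul(1431457, Rational(-1, 2107885)), -1)), Mul(Rational(-5503681, 3920), Pow(Add(-172872, 782), -1))) = Add(Mul(-3262795, Pow(Rational(-1431457, 2107885), -1)), Mul(Rational(-5503681, 3920), Pow(-172090, -1))) = Add(Mul(-3262795, Rational(-2107885, 1431457)), Mul(Rational(-5503681, 3920), Rational(-1, 172090))) = Add(Rational(6877596638575, 1431457), Rational(5503681, 674592800)) = Rational(4639577181565179953217, 965650585709600)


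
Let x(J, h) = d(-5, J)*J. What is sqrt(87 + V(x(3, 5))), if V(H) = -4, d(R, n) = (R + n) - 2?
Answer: sqrt(83) ≈ 9.1104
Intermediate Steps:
d(R, n) = -2 + R + n
x(J, h) = J*(-7 + J) (x(J, h) = (-2 - 5 + J)*J = (-7 + J)*J = J*(-7 + J))
sqrt(87 + V(x(3, 5))) = sqrt(87 - 4) = sqrt(83)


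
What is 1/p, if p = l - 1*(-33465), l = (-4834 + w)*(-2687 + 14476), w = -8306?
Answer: -1/154873995 ≈ -6.4569e-9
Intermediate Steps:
l = -154907460 (l = (-4834 - 8306)*(-2687 + 14476) = -13140*11789 = -154907460)
p = -154873995 (p = -154907460 - 1*(-33465) = -154907460 + 33465 = -154873995)
1/p = 1/(-154873995) = -1/154873995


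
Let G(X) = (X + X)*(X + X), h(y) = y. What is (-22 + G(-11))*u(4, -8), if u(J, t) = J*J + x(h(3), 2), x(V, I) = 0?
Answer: 7392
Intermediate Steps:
G(X) = 4*X² (G(X) = (2*X)*(2*X) = 4*X²)
u(J, t) = J² (u(J, t) = J*J + 0 = J² + 0 = J²)
(-22 + G(-11))*u(4, -8) = (-22 + 4*(-11)²)*4² = (-22 + 4*121)*16 = (-22 + 484)*16 = 462*16 = 7392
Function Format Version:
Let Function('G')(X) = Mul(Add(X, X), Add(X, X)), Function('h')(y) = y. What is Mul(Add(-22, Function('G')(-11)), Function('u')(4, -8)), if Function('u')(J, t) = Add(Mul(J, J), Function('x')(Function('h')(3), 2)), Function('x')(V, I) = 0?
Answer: 7392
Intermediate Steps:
Function('G')(X) = Mul(4, Pow(X, 2)) (Function('G')(X) = Mul(Mul(2, X), Mul(2, X)) = Mul(4, Pow(X, 2)))
Function('u')(J, t) = Pow(J, 2) (Function('u')(J, t) = Add(Mul(J, J), 0) = Add(Pow(J, 2), 0) = Pow(J, 2))
Mul(Add(-22, Function('G')(-11)), Function('u')(4, -8)) = Mul(Add(-22, Mul(4, Pow(-11, 2))), Pow(4, 2)) = Mul(Add(-22, Mul(4, 121)), 16) = Mul(Add(-22, 484), 16) = Mul(462, 16) = 7392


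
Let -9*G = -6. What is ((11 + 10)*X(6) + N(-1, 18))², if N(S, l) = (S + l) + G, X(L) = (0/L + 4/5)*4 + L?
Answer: 10004569/225 ≈ 44465.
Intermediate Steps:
G = ⅔ (G = -⅑*(-6) = ⅔ ≈ 0.66667)
X(L) = 16/5 + L (X(L) = (0 + 4*(⅕))*4 + L = (0 + ⅘)*4 + L = (⅘)*4 + L = 16/5 + L)
N(S, l) = ⅔ + S + l (N(S, l) = (S + l) + ⅔ = ⅔ + S + l)
((11 + 10)*X(6) + N(-1, 18))² = ((11 + 10)*(16/5 + 6) + (⅔ - 1 + 18))² = (21*(46/5) + 53/3)² = (966/5 + 53/3)² = (3163/15)² = 10004569/225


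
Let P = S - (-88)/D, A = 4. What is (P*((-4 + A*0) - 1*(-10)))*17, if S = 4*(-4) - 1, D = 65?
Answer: -103734/65 ≈ -1595.9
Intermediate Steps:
S = -17 (S = -16 - 1 = -17)
P = -1017/65 (P = -17 - (-88)/65 = -17 - 1*(-88/65) = -17 + 88/65 = -1017/65 ≈ -15.646)
(P*((-4 + A*0) - 1*(-10)))*17 = -1017*((-4 + 4*0) - 1*(-10))/65*17 = -1017*((-4 + 0) + 10)/65*17 = -1017*(-4 + 10)/65*17 = -1017/65*6*17 = -6102/65*17 = -103734/65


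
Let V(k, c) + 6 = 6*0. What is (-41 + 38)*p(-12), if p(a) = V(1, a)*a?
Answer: -216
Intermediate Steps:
V(k, c) = -6 (V(k, c) = -6 + 6*0 = -6 + 0 = -6)
p(a) = -6*a
(-41 + 38)*p(-12) = (-41 + 38)*(-6*(-12)) = -3*72 = -216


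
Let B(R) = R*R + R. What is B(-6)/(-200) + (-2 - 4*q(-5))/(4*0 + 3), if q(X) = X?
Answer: 117/20 ≈ 5.8500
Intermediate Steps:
B(R) = R + R² (B(R) = R² + R = R + R²)
B(-6)/(-200) + (-2 - 4*q(-5))/(4*0 + 3) = -6*(1 - 6)/(-200) + (-2 - 4*(-5))/(4*0 + 3) = -6*(-5)*(-1/200) + (-2 + 20)/(0 + 3) = 30*(-1/200) + 18/3 = -3/20 + 18*(⅓) = -3/20 + 6 = 117/20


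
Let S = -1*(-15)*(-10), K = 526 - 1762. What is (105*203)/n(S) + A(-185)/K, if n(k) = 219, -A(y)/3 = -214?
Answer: 1455819/15038 ≈ 96.809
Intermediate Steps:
K = -1236
S = -150 (S = 15*(-10) = -150)
A(y) = 642 (A(y) = -3*(-214) = 642)
(105*203)/n(S) + A(-185)/K = (105*203)/219 + 642/(-1236) = 21315*(1/219) + 642*(-1/1236) = 7105/73 - 107/206 = 1455819/15038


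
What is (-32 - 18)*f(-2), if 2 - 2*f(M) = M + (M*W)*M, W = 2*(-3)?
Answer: -700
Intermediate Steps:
W = -6
f(M) = 1 + 3*M² - M/2 (f(M) = 1 - (M + (M*(-6))*M)/2 = 1 - (M + (-6*M)*M)/2 = 1 - (M - 6*M²)/2 = 1 + (3*M² - M/2) = 1 + 3*M² - M/2)
(-32 - 18)*f(-2) = (-32 - 18)*(1 + 3*(-2)² - ½*(-2)) = -50*(1 + 3*4 + 1) = -50*(1 + 12 + 1) = -50*14 = -700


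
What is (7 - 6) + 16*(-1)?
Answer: -15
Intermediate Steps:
(7 - 6) + 16*(-1) = 1 - 16 = -15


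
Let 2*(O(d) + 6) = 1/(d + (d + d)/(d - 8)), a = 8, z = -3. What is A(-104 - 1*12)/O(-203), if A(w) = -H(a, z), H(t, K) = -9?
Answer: -763686/509335 ≈ -1.4994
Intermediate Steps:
O(d) = -6 + 1/(2*(d + 2*d/(-8 + d))) (O(d) = -6 + 1/(2*(d + (d + d)/(d - 8))) = -6 + 1/(2*(d + (2*d)/(-8 + d))) = -6 + 1/(2*(d + 2*d/(-8 + d))))
A(w) = 9 (A(w) = -1*(-9) = 9)
A(-104 - 1*12)/O(-203) = 9/(((½)*(-8 - 12*(-203)² + 73*(-203))/(-203*(-6 - 203)))) = 9/(((½)*(-1/203)*(-8 - 12*41209 - 14819)/(-209))) = 9/(((½)*(-1/203)*(-1/209)*(-8 - 494508 - 14819))) = 9/(((½)*(-1/203)*(-1/209)*(-509335))) = 9/(-509335/84854) = 9*(-84854/509335) = -763686/509335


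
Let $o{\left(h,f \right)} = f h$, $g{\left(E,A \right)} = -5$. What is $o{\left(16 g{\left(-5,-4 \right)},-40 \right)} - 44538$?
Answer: $-41338$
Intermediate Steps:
$o{\left(16 g{\left(-5,-4 \right)},-40 \right)} - 44538 = - 40 \cdot 16 \left(-5\right) - 44538 = \left(-40\right) \left(-80\right) - 44538 = 3200 - 44538 = -41338$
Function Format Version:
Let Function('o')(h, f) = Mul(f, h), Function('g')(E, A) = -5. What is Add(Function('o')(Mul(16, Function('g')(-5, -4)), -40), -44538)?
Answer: -41338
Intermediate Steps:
Add(Function('o')(Mul(16, Function('g')(-5, -4)), -40), -44538) = Add(Mul(-40, Mul(16, -5)), -44538) = Add(Mul(-40, -80), -44538) = Add(3200, -44538) = -41338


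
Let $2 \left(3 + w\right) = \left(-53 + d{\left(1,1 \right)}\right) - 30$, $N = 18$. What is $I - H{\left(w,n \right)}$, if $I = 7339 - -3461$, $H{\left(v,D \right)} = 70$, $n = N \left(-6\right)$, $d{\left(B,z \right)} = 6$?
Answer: $10730$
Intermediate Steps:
$n = -108$ ($n = 18 \left(-6\right) = -108$)
$w = - \frac{83}{2}$ ($w = -3 + \frac{\left(-53 + 6\right) - 30}{2} = -3 + \frac{-47 - 30}{2} = -3 + \frac{1}{2} \left(-77\right) = -3 - \frac{77}{2} = - \frac{83}{2} \approx -41.5$)
$I = 10800$ ($I = 7339 + 3461 = 10800$)
$I - H{\left(w,n \right)} = 10800 - 70 = 10730$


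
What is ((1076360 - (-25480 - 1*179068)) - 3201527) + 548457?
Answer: -1372162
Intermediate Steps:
((1076360 - (-25480 - 1*179068)) - 3201527) + 548457 = ((1076360 - (-25480 - 179068)) - 3201527) + 548457 = ((1076360 - 1*(-204548)) - 3201527) + 548457 = ((1076360 + 204548) - 3201527) + 548457 = (1280908 - 3201527) + 548457 = -1920619 + 548457 = -1372162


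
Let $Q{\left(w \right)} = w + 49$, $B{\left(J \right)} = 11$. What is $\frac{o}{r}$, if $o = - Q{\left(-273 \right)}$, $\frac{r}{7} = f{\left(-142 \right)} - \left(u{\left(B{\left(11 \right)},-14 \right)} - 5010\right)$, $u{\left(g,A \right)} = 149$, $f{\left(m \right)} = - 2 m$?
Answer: $\frac{32}{5145} \approx 0.0062196$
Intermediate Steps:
$Q{\left(w \right)} = 49 + w$
$r = 36015$ ($r = 7 \left(\left(-2\right) \left(-142\right) - \left(149 - 5010\right)\right) = 7 \left(284 - \left(149 - 5010\right)\right) = 7 \left(284 - -4861\right) = 7 \left(284 + 4861\right) = 7 \cdot 5145 = 36015$)
$o = 224$ ($o = - (49 - 273) = \left(-1\right) \left(-224\right) = 224$)
$\frac{o}{r} = \frac{224}{36015} = 224 \cdot \frac{1}{36015} = \frac{32}{5145}$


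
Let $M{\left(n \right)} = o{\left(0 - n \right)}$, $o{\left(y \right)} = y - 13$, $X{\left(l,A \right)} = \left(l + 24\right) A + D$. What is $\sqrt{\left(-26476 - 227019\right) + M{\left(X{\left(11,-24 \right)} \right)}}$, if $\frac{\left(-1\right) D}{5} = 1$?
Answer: $i \sqrt{252663} \approx 502.66 i$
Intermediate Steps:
$D = -5$ ($D = \left(-5\right) 1 = -5$)
$X{\left(l,A \right)} = -5 + A \left(24 + l\right)$ ($X{\left(l,A \right)} = \left(l + 24\right) A - 5 = \left(24 + l\right) A - 5 = A \left(24 + l\right) - 5 = -5 + A \left(24 + l\right)$)
$o{\left(y \right)} = -13 + y$
$M{\left(n \right)} = -13 - n$ ($M{\left(n \right)} = -13 + \left(0 - n\right) = -13 - n$)
$\sqrt{\left(-26476 - 227019\right) + M{\left(X{\left(11,-24 \right)} \right)}} = \sqrt{\left(-26476 - 227019\right) - \left(8 - 576 - 264\right)} = \sqrt{-253495 - -832} = \sqrt{-253495 + \left(-13 + 845\right)} = \sqrt{-253495 + 832} = \sqrt{-252663} = i \sqrt{252663}$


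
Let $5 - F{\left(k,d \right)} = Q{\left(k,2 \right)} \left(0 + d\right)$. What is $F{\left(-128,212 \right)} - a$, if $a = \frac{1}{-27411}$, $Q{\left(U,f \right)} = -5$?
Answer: $\frac{29192716}{27411} \approx 1065.0$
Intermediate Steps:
$a = - \frac{1}{27411} \approx -3.6482 \cdot 10^{-5}$
$F{\left(k,d \right)} = 5 + 5 d$ ($F{\left(k,d \right)} = 5 - - 5 \left(0 + d\right) = 5 - - 5 d = 5 + 5 d$)
$F{\left(-128,212 \right)} - a = \left(5 + 5 \cdot 212\right) - - \frac{1}{27411} = \left(5 + 1060\right) + \frac{1}{27411} = 1065 + \frac{1}{27411} = \frac{29192716}{27411}$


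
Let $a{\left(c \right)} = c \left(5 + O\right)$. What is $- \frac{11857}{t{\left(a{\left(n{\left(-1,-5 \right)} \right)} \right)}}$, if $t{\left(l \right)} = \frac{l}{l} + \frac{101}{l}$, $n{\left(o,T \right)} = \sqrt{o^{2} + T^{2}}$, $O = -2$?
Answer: $\frac{2774538}{9967} - \frac{3592671 \sqrt{26}}{9967} \approx -1559.6$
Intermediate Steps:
$n{\left(o,T \right)} = \sqrt{T^{2} + o^{2}}$
$a{\left(c \right)} = 3 c$ ($a{\left(c \right)} = c \left(5 - 2\right) = c 3 = 3 c$)
$t{\left(l \right)} = 1 + \frac{101}{l}$
$- \frac{11857}{t{\left(a{\left(n{\left(-1,-5 \right)} \right)} \right)}} = - \frac{11857}{\frac{1}{3 \sqrt{\left(-5\right)^{2} + \left(-1\right)^{2}}} \left(101 + 3 \sqrt{\left(-5\right)^{2} + \left(-1\right)^{2}}\right)} = - \frac{11857}{\frac{1}{3 \sqrt{25 + 1}} \left(101 + 3 \sqrt{25 + 1}\right)} = - \frac{11857}{\frac{1}{3 \sqrt{26}} \left(101 + 3 \sqrt{26}\right)} = - \frac{11857}{\frac{\sqrt{26}}{78} \left(101 + 3 \sqrt{26}\right)} = - \frac{11857}{\frac{1}{78} \sqrt{26} \left(101 + 3 \sqrt{26}\right)} = - 11857 \frac{3 \sqrt{26}}{101 + 3 \sqrt{26}} = - \frac{35571 \sqrt{26}}{101 + 3 \sqrt{26}}$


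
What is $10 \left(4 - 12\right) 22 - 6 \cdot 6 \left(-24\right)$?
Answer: $-896$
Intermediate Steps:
$10 \left(4 - 12\right) 22 - 6 \cdot 6 \left(-24\right) = 10 \left(-8\right) 22 - 36 \left(-24\right) = \left(-80\right) 22 - -864 = -1760 + 864 = -896$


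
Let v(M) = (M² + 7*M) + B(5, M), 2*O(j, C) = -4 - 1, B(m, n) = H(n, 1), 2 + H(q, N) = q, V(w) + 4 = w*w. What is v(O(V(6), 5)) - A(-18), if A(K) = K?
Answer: 9/4 ≈ 2.2500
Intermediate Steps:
V(w) = -4 + w² (V(w) = -4 + w*w = -4 + w²)
H(q, N) = -2 + q
B(m, n) = -2 + n
O(j, C) = -5/2 (O(j, C) = (-4 - 1)/2 = (½)*(-5) = -5/2)
v(M) = -2 + M² + 8*M (v(M) = (M² + 7*M) + (-2 + M) = -2 + M² + 8*M)
v(O(V(6), 5)) - A(-18) = (-2 + (-5/2)² + 8*(-5/2)) - 1*(-18) = (-2 + 25/4 - 20) + 18 = -63/4 + 18 = 9/4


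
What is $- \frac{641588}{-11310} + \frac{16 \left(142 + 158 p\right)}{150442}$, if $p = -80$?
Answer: $\frac{23565035954}{425374755} \approx 55.398$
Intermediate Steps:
$- \frac{641588}{-11310} + \frac{16 \left(142 + 158 p\right)}{150442} = - \frac{641588}{-11310} + \frac{16 \left(142 + 158 \left(-80\right)\right)}{150442} = \left(-641588\right) \left(- \frac{1}{11310}\right) + 16 \left(142 - 12640\right) \frac{1}{150442} = \frac{320794}{5655} + 16 \left(-12498\right) \frac{1}{150442} = \frac{320794}{5655} - \frac{99984}{75221} = \frac{23565035954}{425374755}$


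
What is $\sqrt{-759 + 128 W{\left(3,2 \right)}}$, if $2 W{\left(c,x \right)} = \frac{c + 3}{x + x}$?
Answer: $i \sqrt{663} \approx 25.749 i$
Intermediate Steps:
$W{\left(c,x \right)} = \frac{3 + c}{4 x}$ ($W{\left(c,x \right)} = \frac{\left(c + 3\right) \frac{1}{x + x}}{2} = \frac{\left(3 + c\right) \frac{1}{2 x}}{2} = \frac{\frac{1}{2} \frac{1}{x} \left(3 + c\right)}{2} = \frac{3 + c}{4 x}$)
$\sqrt{-759 + 128 W{\left(3,2 \right)}} = \sqrt{-759 + 128 \frac{3 + 3}{4 \cdot 2}} = \sqrt{-759 + 128 \cdot \frac{1}{4} \cdot \frac{1}{2} \cdot 6} = \sqrt{-759 + 128 \cdot \frac{3}{4}} = \sqrt{-759 + 96} = \sqrt{-663} = i \sqrt{663}$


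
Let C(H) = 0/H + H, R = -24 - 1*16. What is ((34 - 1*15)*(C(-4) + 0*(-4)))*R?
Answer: 3040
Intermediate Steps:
R = -40 (R = -24 - 16 = -40)
C(H) = H (C(H) = 0 + H = H)
((34 - 1*15)*(C(-4) + 0*(-4)))*R = ((34 - 1*15)*(-4 + 0*(-4)))*(-40) = ((34 - 15)*(-4 + 0))*(-40) = (19*(-4))*(-40) = -76*(-40) = 3040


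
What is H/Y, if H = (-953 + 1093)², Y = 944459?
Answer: 19600/944459 ≈ 0.020753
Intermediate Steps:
H = 19600 (H = 140² = 19600)
H/Y = 19600/944459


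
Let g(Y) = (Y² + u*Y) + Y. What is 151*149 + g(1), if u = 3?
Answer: 22504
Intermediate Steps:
g(Y) = Y² + 4*Y (g(Y) = (Y² + 3*Y) + Y = Y² + 4*Y)
151*149 + g(1) = 151*149 + 1*(4 + 1) = 22499 + 1*5 = 22499 + 5 = 22504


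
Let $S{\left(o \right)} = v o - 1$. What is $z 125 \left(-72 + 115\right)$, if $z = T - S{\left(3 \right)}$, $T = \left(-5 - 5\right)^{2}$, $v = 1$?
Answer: $526750$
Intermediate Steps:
$S{\left(o \right)} = -1 + o$ ($S{\left(o \right)} = 1 o - 1 = o - 1 = -1 + o$)
$T = 100$ ($T = \left(-10\right)^{2} = 100$)
$z = 98$ ($z = 100 - \left(-1 + 3\right) = 100 - 2 = 98$)
$z 125 \left(-72 + 115\right) = 98 \cdot 125 \left(-72 + 115\right) = 98 \cdot 125 \cdot 43 = 98 \cdot 5375 = 526750$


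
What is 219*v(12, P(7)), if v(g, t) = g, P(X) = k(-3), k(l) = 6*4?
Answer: 2628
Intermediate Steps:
k(l) = 24
P(X) = 24
219*v(12, P(7)) = 219*12 = 2628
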